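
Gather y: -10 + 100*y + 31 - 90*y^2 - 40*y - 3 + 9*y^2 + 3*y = -81*y^2 + 63*y + 18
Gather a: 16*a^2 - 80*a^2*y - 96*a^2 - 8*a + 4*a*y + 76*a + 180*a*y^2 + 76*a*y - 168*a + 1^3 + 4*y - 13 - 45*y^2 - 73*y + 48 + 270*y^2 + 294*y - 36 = a^2*(-80*y - 80) + a*(180*y^2 + 80*y - 100) + 225*y^2 + 225*y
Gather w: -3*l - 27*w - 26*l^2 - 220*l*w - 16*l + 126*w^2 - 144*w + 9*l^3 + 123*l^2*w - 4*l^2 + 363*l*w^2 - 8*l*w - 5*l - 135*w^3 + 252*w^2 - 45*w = 9*l^3 - 30*l^2 - 24*l - 135*w^3 + w^2*(363*l + 378) + w*(123*l^2 - 228*l - 216)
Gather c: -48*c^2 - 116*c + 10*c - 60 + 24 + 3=-48*c^2 - 106*c - 33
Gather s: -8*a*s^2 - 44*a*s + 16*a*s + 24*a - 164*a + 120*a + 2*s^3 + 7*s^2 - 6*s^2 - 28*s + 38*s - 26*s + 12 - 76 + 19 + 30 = -20*a + 2*s^3 + s^2*(1 - 8*a) + s*(-28*a - 16) - 15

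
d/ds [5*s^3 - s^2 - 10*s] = 15*s^2 - 2*s - 10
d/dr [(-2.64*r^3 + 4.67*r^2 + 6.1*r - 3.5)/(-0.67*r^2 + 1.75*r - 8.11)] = (1.7688*r^4 - 9.24*r^3 + 76.4907*r^2 - 80.4374*r - 43.346)/(0.4489*r^4 - 2.345*r^3 + 13.9299*r^2 - 28.385*r + 65.7721)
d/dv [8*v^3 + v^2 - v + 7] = 24*v^2 + 2*v - 1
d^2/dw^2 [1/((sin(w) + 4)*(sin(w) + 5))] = (-4*sin(w)^4 - 27*sin(w)^3 + 5*sin(w)^2 + 234*sin(w) + 122)/((sin(w) + 4)^3*(sin(w) + 5)^3)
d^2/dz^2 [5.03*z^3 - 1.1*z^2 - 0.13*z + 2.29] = 30.18*z - 2.2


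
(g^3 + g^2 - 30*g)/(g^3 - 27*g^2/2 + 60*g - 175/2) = 2*g*(g + 6)/(2*g^2 - 17*g + 35)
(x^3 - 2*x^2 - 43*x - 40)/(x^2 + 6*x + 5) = x - 8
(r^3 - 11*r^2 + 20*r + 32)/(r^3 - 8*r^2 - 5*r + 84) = (r^2 - 7*r - 8)/(r^2 - 4*r - 21)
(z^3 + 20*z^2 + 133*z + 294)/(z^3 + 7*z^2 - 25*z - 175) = (z^2 + 13*z + 42)/(z^2 - 25)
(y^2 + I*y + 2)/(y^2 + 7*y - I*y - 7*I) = (y + 2*I)/(y + 7)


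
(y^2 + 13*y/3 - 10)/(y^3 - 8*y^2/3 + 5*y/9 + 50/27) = 9*(y + 6)/(9*y^2 - 9*y - 10)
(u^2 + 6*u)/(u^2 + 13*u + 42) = u/(u + 7)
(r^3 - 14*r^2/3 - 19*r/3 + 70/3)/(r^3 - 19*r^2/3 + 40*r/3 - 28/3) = (3*r^2 - 8*r - 35)/(3*r^2 - 13*r + 14)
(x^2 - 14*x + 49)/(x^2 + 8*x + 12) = (x^2 - 14*x + 49)/(x^2 + 8*x + 12)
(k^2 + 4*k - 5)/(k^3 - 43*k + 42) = (k + 5)/(k^2 + k - 42)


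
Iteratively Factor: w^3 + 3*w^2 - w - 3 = (w + 1)*(w^2 + 2*w - 3) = (w + 1)*(w + 3)*(w - 1)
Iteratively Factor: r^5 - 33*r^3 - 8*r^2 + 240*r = (r + 4)*(r^4 - 4*r^3 - 17*r^2 + 60*r) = r*(r + 4)*(r^3 - 4*r^2 - 17*r + 60) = r*(r + 4)^2*(r^2 - 8*r + 15) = r*(r - 3)*(r + 4)^2*(r - 5)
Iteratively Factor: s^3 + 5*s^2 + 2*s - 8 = (s + 2)*(s^2 + 3*s - 4) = (s - 1)*(s + 2)*(s + 4)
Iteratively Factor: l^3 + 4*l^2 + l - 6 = (l - 1)*(l^2 + 5*l + 6) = (l - 1)*(l + 3)*(l + 2)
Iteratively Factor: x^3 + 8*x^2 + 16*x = (x + 4)*(x^2 + 4*x) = (x + 4)^2*(x)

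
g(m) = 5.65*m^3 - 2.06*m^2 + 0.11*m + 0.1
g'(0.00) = 0.11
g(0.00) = 0.10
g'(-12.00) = 2490.35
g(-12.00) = -10061.06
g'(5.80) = 546.41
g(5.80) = 1033.82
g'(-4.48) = 358.76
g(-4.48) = -549.76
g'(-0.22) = 1.84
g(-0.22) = -0.08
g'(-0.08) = 0.55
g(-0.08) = 0.08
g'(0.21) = -0.01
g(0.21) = 0.08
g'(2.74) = 116.08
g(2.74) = 101.16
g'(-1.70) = 56.10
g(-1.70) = -33.80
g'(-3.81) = 261.86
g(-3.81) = -342.70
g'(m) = 16.95*m^2 - 4.12*m + 0.11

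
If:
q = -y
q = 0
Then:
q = 0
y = 0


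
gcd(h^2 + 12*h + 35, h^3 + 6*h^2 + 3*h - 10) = h + 5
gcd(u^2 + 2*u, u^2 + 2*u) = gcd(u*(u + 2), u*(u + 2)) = u^2 + 2*u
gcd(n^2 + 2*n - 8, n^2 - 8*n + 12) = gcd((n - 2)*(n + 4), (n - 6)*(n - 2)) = n - 2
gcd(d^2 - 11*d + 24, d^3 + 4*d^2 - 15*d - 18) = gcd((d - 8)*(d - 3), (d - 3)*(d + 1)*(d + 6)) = d - 3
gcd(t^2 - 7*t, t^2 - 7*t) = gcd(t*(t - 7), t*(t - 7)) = t^2 - 7*t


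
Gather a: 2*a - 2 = 2*a - 2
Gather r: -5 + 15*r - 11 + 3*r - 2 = 18*r - 18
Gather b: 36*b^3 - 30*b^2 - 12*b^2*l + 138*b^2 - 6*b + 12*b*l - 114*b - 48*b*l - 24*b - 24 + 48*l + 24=36*b^3 + b^2*(108 - 12*l) + b*(-36*l - 144) + 48*l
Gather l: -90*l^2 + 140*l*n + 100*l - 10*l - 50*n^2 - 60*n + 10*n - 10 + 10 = -90*l^2 + l*(140*n + 90) - 50*n^2 - 50*n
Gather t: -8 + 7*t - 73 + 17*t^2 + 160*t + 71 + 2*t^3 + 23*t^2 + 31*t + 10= 2*t^3 + 40*t^2 + 198*t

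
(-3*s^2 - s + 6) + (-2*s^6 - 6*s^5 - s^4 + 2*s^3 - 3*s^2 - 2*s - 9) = -2*s^6 - 6*s^5 - s^4 + 2*s^3 - 6*s^2 - 3*s - 3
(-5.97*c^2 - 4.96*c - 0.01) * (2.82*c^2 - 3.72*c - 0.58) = -16.8354*c^4 + 8.2212*c^3 + 21.8856*c^2 + 2.914*c + 0.0058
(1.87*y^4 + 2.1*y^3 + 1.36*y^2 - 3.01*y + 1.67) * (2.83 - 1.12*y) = -2.0944*y^5 + 2.9401*y^4 + 4.4198*y^3 + 7.22*y^2 - 10.3887*y + 4.7261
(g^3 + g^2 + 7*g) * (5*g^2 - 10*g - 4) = 5*g^5 - 5*g^4 + 21*g^3 - 74*g^2 - 28*g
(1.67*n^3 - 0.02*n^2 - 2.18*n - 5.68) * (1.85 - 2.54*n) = -4.2418*n^4 + 3.1403*n^3 + 5.5002*n^2 + 10.3942*n - 10.508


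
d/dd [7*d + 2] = 7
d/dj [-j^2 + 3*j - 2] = 3 - 2*j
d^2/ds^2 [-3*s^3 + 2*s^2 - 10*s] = 4 - 18*s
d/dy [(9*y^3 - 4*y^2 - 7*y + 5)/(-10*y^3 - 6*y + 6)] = (-10*y^4 - 62*y^3 + 84*y^2 - 12*y - 3)/(25*y^6 + 30*y^4 - 30*y^3 + 9*y^2 - 18*y + 9)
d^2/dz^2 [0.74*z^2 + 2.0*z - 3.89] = 1.48000000000000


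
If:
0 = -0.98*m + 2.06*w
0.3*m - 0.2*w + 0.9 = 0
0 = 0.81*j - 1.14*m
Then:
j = -6.18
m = -4.39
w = -2.09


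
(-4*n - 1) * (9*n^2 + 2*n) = -36*n^3 - 17*n^2 - 2*n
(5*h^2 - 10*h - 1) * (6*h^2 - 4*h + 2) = 30*h^4 - 80*h^3 + 44*h^2 - 16*h - 2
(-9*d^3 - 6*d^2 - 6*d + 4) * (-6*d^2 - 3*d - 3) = 54*d^5 + 63*d^4 + 81*d^3 + 12*d^2 + 6*d - 12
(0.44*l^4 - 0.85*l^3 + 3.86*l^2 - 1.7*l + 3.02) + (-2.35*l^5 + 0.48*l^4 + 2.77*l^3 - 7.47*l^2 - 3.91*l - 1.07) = -2.35*l^5 + 0.92*l^4 + 1.92*l^3 - 3.61*l^2 - 5.61*l + 1.95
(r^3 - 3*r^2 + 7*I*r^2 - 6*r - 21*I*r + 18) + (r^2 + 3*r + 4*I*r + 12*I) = r^3 - 2*r^2 + 7*I*r^2 - 3*r - 17*I*r + 18 + 12*I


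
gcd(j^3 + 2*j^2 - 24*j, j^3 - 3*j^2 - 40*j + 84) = j + 6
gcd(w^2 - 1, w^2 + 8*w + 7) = w + 1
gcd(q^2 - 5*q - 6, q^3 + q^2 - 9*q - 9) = q + 1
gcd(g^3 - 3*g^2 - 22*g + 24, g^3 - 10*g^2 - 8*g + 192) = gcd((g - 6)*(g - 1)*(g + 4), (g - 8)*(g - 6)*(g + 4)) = g^2 - 2*g - 24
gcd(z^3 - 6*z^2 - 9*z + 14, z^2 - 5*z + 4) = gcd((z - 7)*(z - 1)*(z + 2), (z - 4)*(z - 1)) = z - 1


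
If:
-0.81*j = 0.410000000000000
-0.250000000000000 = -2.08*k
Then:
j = -0.51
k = 0.12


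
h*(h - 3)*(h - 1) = h^3 - 4*h^2 + 3*h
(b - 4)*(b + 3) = b^2 - b - 12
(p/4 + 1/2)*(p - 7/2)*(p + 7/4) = p^3/4 + p^2/16 - 77*p/32 - 49/16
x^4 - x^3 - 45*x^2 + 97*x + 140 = (x - 5)*(x - 4)*(x + 1)*(x + 7)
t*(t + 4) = t^2 + 4*t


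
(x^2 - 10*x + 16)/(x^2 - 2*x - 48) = (x - 2)/(x + 6)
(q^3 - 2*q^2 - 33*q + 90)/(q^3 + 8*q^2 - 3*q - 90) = (q - 5)/(q + 5)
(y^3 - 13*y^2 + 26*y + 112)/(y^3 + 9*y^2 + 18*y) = (y^3 - 13*y^2 + 26*y + 112)/(y*(y^2 + 9*y + 18))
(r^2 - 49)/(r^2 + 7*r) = (r - 7)/r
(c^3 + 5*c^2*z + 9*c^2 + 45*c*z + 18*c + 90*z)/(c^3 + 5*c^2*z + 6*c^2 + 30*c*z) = (c + 3)/c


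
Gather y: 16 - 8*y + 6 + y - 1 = 21 - 7*y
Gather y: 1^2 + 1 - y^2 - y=-y^2 - y + 2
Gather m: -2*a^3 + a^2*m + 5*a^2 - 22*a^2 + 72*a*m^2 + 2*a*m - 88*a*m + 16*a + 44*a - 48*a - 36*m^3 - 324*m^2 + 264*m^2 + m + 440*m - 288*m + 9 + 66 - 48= -2*a^3 - 17*a^2 + 12*a - 36*m^3 + m^2*(72*a - 60) + m*(a^2 - 86*a + 153) + 27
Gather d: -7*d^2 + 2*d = -7*d^2 + 2*d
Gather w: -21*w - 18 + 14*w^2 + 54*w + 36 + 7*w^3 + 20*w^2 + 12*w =7*w^3 + 34*w^2 + 45*w + 18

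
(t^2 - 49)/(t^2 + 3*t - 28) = (t - 7)/(t - 4)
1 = 1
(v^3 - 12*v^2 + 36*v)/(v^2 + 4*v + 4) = v*(v^2 - 12*v + 36)/(v^2 + 4*v + 4)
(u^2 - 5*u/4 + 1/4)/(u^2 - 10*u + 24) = (4*u^2 - 5*u + 1)/(4*(u^2 - 10*u + 24))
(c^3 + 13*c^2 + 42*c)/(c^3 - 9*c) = (c^2 + 13*c + 42)/(c^2 - 9)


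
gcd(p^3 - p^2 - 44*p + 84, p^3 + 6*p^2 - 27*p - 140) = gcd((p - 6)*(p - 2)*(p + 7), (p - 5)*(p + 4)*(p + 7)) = p + 7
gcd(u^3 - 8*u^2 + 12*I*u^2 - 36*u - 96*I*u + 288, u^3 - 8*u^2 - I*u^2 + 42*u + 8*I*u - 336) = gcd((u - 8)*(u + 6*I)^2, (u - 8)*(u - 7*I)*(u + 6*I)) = u^2 + u*(-8 + 6*I) - 48*I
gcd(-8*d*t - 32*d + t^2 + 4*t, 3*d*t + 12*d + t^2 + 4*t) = t + 4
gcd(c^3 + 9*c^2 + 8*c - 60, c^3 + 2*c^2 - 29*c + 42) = c - 2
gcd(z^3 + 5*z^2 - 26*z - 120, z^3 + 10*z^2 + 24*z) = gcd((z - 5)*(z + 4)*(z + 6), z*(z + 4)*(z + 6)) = z^2 + 10*z + 24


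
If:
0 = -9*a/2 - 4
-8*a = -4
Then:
No Solution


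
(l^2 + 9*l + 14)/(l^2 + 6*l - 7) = (l + 2)/(l - 1)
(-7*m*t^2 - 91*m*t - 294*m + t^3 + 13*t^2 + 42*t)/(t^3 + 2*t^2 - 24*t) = (-7*m*t - 49*m + t^2 + 7*t)/(t*(t - 4))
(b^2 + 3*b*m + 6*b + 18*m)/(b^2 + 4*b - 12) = (b + 3*m)/(b - 2)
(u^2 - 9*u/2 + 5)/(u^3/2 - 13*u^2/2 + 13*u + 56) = (2*u^2 - 9*u + 10)/(u^3 - 13*u^2 + 26*u + 112)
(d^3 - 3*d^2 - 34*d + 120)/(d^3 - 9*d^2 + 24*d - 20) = (d^2 + 2*d - 24)/(d^2 - 4*d + 4)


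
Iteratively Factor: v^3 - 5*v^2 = (v)*(v^2 - 5*v) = v^2*(v - 5)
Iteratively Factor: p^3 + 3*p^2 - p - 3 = (p + 1)*(p^2 + 2*p - 3) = (p + 1)*(p + 3)*(p - 1)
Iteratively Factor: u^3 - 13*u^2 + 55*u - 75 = (u - 3)*(u^2 - 10*u + 25) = (u - 5)*(u - 3)*(u - 5)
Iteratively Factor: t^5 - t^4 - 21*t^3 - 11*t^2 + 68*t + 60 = (t + 2)*(t^4 - 3*t^3 - 15*t^2 + 19*t + 30) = (t - 2)*(t + 2)*(t^3 - t^2 - 17*t - 15) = (t - 2)*(t + 2)*(t + 3)*(t^2 - 4*t - 5) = (t - 5)*(t - 2)*(t + 2)*(t + 3)*(t + 1)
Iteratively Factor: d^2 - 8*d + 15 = (d - 3)*(d - 5)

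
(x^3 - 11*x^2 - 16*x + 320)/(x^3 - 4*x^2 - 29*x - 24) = (x^2 - 3*x - 40)/(x^2 + 4*x + 3)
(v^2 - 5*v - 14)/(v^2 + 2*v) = (v - 7)/v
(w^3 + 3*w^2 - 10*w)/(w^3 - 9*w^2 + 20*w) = (w^2 + 3*w - 10)/(w^2 - 9*w + 20)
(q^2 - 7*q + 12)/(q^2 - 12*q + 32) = (q - 3)/(q - 8)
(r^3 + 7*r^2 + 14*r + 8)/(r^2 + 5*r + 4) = r + 2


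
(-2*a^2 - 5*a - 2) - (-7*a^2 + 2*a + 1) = 5*a^2 - 7*a - 3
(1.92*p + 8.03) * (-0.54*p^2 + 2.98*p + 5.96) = -1.0368*p^3 + 1.3854*p^2 + 35.3726*p + 47.8588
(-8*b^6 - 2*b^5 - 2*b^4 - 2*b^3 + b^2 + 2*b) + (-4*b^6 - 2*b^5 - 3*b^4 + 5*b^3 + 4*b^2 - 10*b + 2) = -12*b^6 - 4*b^5 - 5*b^4 + 3*b^3 + 5*b^2 - 8*b + 2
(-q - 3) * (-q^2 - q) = q^3 + 4*q^2 + 3*q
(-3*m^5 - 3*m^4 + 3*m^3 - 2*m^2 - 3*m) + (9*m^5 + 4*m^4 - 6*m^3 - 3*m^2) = 6*m^5 + m^4 - 3*m^3 - 5*m^2 - 3*m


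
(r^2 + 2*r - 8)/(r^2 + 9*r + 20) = (r - 2)/(r + 5)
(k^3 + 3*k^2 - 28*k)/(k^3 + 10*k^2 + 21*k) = (k - 4)/(k + 3)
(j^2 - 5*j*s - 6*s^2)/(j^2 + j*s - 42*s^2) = (j + s)/(j + 7*s)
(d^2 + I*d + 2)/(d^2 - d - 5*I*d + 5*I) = (d^2 + I*d + 2)/(d^2 - d - 5*I*d + 5*I)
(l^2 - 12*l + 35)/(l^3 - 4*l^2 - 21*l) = (l - 5)/(l*(l + 3))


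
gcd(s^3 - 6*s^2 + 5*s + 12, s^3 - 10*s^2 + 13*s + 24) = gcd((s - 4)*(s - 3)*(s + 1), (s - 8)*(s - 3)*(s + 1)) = s^2 - 2*s - 3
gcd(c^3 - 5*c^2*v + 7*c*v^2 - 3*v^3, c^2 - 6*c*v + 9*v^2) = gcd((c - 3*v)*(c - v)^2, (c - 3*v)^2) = -c + 3*v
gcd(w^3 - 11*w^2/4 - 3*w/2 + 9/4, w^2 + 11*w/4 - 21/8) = w - 3/4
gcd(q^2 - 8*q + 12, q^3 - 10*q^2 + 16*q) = q - 2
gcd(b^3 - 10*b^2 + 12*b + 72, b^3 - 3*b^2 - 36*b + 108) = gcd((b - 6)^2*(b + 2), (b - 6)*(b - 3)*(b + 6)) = b - 6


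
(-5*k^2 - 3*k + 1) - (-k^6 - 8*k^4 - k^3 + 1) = k^6 + 8*k^4 + k^3 - 5*k^2 - 3*k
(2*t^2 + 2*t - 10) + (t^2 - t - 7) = 3*t^2 + t - 17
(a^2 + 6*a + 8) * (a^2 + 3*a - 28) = a^4 + 9*a^3 - 2*a^2 - 144*a - 224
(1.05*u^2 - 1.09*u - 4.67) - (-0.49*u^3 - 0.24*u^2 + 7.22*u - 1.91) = 0.49*u^3 + 1.29*u^2 - 8.31*u - 2.76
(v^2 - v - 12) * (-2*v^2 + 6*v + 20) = -2*v^4 + 8*v^3 + 38*v^2 - 92*v - 240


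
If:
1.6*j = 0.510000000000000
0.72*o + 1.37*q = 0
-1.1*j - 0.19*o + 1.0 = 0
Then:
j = 0.32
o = 3.42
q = -1.80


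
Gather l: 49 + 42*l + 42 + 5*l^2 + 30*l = 5*l^2 + 72*l + 91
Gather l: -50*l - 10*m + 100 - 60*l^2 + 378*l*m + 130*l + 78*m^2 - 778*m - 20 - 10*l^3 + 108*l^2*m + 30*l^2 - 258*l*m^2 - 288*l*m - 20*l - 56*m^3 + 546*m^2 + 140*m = -10*l^3 + l^2*(108*m - 30) + l*(-258*m^2 + 90*m + 60) - 56*m^3 + 624*m^2 - 648*m + 80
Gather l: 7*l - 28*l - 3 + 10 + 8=15 - 21*l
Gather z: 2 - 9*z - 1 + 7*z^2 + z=7*z^2 - 8*z + 1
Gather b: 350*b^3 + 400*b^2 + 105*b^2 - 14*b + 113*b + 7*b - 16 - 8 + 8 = 350*b^3 + 505*b^2 + 106*b - 16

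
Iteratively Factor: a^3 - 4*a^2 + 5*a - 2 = (a - 2)*(a^2 - 2*a + 1) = (a - 2)*(a - 1)*(a - 1)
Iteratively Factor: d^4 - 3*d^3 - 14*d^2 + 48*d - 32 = (d - 4)*(d^3 + d^2 - 10*d + 8) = (d - 4)*(d + 4)*(d^2 - 3*d + 2) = (d - 4)*(d - 2)*(d + 4)*(d - 1)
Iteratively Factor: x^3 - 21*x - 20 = (x + 4)*(x^2 - 4*x - 5) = (x + 1)*(x + 4)*(x - 5)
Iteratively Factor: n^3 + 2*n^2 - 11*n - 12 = (n - 3)*(n^2 + 5*n + 4) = (n - 3)*(n + 4)*(n + 1)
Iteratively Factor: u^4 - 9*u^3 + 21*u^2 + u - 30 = (u - 2)*(u^3 - 7*u^2 + 7*u + 15) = (u - 5)*(u - 2)*(u^2 - 2*u - 3) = (u - 5)*(u - 3)*(u - 2)*(u + 1)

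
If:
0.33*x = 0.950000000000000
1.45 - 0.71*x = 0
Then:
No Solution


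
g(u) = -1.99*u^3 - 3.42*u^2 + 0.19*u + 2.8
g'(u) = -5.97*u^2 - 6.84*u + 0.19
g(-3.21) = 32.77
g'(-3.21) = -39.37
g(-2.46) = 11.26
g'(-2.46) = -19.11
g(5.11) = -351.06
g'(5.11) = -190.65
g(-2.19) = 6.88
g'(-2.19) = -13.46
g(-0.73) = 1.61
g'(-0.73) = 2.00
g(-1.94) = 4.09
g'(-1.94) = -9.01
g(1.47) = -10.63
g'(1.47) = -22.77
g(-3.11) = 28.99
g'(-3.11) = -36.28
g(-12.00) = 2946.76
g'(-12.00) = -777.41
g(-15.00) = 5946.70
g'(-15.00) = -1240.46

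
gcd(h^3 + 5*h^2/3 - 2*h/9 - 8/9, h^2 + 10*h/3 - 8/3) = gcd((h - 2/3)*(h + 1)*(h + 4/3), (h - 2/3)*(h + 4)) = h - 2/3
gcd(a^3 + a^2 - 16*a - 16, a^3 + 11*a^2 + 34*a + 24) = a^2 + 5*a + 4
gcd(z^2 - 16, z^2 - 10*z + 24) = z - 4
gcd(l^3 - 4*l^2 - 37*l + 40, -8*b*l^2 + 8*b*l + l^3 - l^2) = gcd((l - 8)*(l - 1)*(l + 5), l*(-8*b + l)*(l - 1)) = l - 1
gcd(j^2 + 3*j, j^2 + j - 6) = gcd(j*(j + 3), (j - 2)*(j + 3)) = j + 3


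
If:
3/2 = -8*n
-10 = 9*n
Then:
No Solution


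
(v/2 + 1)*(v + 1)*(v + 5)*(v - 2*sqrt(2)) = v^4/2 - sqrt(2)*v^3 + 4*v^3 - 8*sqrt(2)*v^2 + 17*v^2/2 - 17*sqrt(2)*v + 5*v - 10*sqrt(2)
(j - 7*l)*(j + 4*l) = j^2 - 3*j*l - 28*l^2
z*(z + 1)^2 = z^3 + 2*z^2 + z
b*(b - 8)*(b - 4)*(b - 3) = b^4 - 15*b^3 + 68*b^2 - 96*b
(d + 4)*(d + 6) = d^2 + 10*d + 24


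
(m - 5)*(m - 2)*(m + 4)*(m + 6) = m^4 + 3*m^3 - 36*m^2 - 68*m + 240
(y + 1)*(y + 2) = y^2 + 3*y + 2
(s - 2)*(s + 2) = s^2 - 4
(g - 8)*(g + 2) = g^2 - 6*g - 16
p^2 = p^2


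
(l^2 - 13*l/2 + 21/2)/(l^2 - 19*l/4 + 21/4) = 2*(2*l - 7)/(4*l - 7)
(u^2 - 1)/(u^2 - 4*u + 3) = (u + 1)/(u - 3)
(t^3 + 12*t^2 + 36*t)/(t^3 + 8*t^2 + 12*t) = (t + 6)/(t + 2)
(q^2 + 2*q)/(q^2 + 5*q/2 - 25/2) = 2*q*(q + 2)/(2*q^2 + 5*q - 25)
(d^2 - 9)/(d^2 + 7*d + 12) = (d - 3)/(d + 4)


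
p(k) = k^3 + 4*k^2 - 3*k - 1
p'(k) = 3*k^2 + 8*k - 3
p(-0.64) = 2.30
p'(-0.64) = -6.89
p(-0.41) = 0.83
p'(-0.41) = -5.78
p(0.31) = -1.52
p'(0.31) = -0.23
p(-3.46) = 15.84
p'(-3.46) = 5.23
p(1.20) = 2.89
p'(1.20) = 10.92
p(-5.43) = -26.87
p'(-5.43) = 42.01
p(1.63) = 9.07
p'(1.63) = 18.01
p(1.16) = 2.46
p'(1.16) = 10.32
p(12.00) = 2267.00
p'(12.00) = 525.00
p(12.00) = 2267.00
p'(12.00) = 525.00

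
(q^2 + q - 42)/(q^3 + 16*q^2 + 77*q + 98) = (q - 6)/(q^2 + 9*q + 14)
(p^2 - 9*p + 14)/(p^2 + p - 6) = (p - 7)/(p + 3)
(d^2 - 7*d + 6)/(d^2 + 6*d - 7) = (d - 6)/(d + 7)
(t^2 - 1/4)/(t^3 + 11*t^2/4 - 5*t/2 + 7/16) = 4*(2*t + 1)/(8*t^2 + 26*t - 7)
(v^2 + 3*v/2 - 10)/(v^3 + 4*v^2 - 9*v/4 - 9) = 2*(2*v - 5)/(4*v^2 - 9)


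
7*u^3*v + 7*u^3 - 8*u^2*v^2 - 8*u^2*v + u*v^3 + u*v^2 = (-7*u + v)*(-u + v)*(u*v + u)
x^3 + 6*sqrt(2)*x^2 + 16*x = x*(x + 2*sqrt(2))*(x + 4*sqrt(2))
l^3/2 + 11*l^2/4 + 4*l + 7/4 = (l/2 + 1/2)*(l + 1)*(l + 7/2)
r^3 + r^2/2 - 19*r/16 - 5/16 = (r - 1)*(r + 1/4)*(r + 5/4)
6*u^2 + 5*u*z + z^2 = (2*u + z)*(3*u + z)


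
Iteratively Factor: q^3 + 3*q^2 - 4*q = (q - 1)*(q^2 + 4*q) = q*(q - 1)*(q + 4)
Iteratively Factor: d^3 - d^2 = (d)*(d^2 - d) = d^2*(d - 1)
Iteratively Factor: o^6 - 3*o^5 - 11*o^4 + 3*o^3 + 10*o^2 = (o - 1)*(o^5 - 2*o^4 - 13*o^3 - 10*o^2) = (o - 5)*(o - 1)*(o^4 + 3*o^3 + 2*o^2) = o*(o - 5)*(o - 1)*(o^3 + 3*o^2 + 2*o) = o*(o - 5)*(o - 1)*(o + 2)*(o^2 + o) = o^2*(o - 5)*(o - 1)*(o + 2)*(o + 1)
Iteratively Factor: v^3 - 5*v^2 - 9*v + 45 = (v - 3)*(v^2 - 2*v - 15) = (v - 3)*(v + 3)*(v - 5)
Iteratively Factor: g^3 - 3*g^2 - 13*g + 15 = (g + 3)*(g^2 - 6*g + 5) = (g - 5)*(g + 3)*(g - 1)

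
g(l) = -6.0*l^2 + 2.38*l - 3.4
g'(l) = 2.38 - 12.0*l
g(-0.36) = -5.03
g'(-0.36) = 6.70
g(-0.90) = -10.40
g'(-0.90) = 13.18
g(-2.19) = -37.39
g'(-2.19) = 28.66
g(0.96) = -6.64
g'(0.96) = -9.14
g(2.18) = -26.73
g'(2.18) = -23.78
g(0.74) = -4.92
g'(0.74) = -6.50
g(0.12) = -3.20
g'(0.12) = 0.94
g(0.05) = -3.30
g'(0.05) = 1.78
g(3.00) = -50.26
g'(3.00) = -33.62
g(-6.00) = -233.68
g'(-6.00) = 74.38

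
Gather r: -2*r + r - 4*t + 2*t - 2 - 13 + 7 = -r - 2*t - 8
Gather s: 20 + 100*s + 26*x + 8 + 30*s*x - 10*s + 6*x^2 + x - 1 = s*(30*x + 90) + 6*x^2 + 27*x + 27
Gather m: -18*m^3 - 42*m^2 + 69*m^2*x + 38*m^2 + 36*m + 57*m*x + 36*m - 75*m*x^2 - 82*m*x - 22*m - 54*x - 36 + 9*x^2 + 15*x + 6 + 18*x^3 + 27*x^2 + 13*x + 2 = -18*m^3 + m^2*(69*x - 4) + m*(-75*x^2 - 25*x + 50) + 18*x^3 + 36*x^2 - 26*x - 28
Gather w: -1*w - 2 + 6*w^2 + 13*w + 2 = 6*w^2 + 12*w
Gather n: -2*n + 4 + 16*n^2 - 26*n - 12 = 16*n^2 - 28*n - 8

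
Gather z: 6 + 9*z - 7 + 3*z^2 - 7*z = 3*z^2 + 2*z - 1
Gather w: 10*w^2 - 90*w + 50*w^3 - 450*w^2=50*w^3 - 440*w^2 - 90*w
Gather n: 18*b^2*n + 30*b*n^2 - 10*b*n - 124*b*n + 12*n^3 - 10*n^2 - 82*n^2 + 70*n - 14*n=12*n^3 + n^2*(30*b - 92) + n*(18*b^2 - 134*b + 56)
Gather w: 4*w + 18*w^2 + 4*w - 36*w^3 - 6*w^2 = -36*w^3 + 12*w^2 + 8*w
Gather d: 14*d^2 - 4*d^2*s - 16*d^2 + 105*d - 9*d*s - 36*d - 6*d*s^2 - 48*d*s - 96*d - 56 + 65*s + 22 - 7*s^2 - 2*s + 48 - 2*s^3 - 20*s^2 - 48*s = d^2*(-4*s - 2) + d*(-6*s^2 - 57*s - 27) - 2*s^3 - 27*s^2 + 15*s + 14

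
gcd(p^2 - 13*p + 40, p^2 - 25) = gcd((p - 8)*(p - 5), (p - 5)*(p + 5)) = p - 5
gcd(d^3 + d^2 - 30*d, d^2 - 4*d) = d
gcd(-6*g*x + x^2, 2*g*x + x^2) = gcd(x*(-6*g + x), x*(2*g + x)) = x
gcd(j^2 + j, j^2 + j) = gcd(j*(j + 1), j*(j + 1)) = j^2 + j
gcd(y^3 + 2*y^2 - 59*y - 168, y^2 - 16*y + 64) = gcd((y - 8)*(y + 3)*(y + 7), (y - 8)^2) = y - 8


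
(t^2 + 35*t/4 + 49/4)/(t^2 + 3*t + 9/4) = (4*t^2 + 35*t + 49)/(4*t^2 + 12*t + 9)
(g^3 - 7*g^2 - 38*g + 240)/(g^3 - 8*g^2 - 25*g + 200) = (g + 6)/(g + 5)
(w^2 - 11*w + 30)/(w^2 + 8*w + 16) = (w^2 - 11*w + 30)/(w^2 + 8*w + 16)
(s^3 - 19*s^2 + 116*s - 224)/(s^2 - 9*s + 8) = (s^2 - 11*s + 28)/(s - 1)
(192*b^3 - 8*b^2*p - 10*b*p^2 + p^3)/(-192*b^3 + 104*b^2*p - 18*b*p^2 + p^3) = (4*b + p)/(-4*b + p)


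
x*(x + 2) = x^2 + 2*x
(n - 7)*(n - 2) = n^2 - 9*n + 14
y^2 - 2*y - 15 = (y - 5)*(y + 3)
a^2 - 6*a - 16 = (a - 8)*(a + 2)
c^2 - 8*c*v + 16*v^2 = (c - 4*v)^2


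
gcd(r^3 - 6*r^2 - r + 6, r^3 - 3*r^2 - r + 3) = r^2 - 1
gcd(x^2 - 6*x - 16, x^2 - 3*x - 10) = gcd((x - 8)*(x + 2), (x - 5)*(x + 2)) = x + 2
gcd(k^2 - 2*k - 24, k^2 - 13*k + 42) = k - 6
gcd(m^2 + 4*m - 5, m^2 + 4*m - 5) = m^2 + 4*m - 5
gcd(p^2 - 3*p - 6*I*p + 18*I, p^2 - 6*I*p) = p - 6*I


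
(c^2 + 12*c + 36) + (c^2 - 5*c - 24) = 2*c^2 + 7*c + 12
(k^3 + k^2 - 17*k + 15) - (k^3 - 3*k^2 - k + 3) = 4*k^2 - 16*k + 12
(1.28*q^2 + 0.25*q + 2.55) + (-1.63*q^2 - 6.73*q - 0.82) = -0.35*q^2 - 6.48*q + 1.73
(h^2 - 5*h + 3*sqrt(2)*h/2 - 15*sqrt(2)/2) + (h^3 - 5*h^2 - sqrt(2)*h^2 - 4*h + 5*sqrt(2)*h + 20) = h^3 - 4*h^2 - sqrt(2)*h^2 - 9*h + 13*sqrt(2)*h/2 - 15*sqrt(2)/2 + 20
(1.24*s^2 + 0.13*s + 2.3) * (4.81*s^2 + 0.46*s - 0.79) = 5.9644*s^4 + 1.1957*s^3 + 10.1432*s^2 + 0.9553*s - 1.817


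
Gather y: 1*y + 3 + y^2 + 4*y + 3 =y^2 + 5*y + 6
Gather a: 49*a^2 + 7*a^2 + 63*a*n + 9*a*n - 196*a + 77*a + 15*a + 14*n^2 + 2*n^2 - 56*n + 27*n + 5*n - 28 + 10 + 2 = 56*a^2 + a*(72*n - 104) + 16*n^2 - 24*n - 16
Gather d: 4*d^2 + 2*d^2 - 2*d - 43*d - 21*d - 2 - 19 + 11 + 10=6*d^2 - 66*d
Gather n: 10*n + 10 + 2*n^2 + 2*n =2*n^2 + 12*n + 10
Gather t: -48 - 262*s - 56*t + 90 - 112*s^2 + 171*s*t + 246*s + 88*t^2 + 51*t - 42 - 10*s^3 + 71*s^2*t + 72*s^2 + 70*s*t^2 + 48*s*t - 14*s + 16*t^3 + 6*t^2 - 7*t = -10*s^3 - 40*s^2 - 30*s + 16*t^3 + t^2*(70*s + 94) + t*(71*s^2 + 219*s - 12)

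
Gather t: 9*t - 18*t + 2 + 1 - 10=-9*t - 7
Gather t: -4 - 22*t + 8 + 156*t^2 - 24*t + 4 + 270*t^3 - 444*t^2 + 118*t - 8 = 270*t^3 - 288*t^2 + 72*t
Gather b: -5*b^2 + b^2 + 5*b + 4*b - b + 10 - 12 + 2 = -4*b^2 + 8*b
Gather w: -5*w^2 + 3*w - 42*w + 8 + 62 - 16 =-5*w^2 - 39*w + 54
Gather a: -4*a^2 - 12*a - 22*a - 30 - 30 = -4*a^2 - 34*a - 60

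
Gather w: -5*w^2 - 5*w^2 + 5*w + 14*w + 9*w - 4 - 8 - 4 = -10*w^2 + 28*w - 16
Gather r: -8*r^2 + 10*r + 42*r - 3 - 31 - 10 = -8*r^2 + 52*r - 44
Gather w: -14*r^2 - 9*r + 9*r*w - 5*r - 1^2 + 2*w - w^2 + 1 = -14*r^2 - 14*r - w^2 + w*(9*r + 2)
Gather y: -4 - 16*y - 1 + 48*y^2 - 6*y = 48*y^2 - 22*y - 5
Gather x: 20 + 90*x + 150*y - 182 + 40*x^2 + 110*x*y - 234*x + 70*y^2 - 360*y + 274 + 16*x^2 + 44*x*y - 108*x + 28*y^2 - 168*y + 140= 56*x^2 + x*(154*y - 252) + 98*y^2 - 378*y + 252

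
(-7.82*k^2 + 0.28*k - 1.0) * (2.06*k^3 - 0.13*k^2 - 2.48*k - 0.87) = -16.1092*k^5 + 1.5934*k^4 + 17.2972*k^3 + 6.239*k^2 + 2.2364*k + 0.87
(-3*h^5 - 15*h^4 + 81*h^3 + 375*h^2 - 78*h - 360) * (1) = -3*h^5 - 15*h^4 + 81*h^3 + 375*h^2 - 78*h - 360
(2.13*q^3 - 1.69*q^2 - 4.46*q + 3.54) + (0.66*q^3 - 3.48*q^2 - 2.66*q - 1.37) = 2.79*q^3 - 5.17*q^2 - 7.12*q + 2.17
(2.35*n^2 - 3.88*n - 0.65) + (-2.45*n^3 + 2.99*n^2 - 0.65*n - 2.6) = -2.45*n^3 + 5.34*n^2 - 4.53*n - 3.25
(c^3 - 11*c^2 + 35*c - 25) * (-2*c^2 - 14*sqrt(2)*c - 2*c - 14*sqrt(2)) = -2*c^5 - 14*sqrt(2)*c^4 + 20*c^4 - 48*c^3 + 140*sqrt(2)*c^3 - 336*sqrt(2)*c^2 - 20*c^2 - 140*sqrt(2)*c + 50*c + 350*sqrt(2)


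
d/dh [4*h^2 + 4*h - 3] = 8*h + 4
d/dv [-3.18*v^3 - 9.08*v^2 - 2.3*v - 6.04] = -9.54*v^2 - 18.16*v - 2.3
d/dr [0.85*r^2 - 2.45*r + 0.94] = 1.7*r - 2.45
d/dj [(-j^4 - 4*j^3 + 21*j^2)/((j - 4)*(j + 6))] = 2*j*(-j^4 - 5*j^3 + 40*j^2 + 165*j - 504)/(j^4 + 4*j^3 - 44*j^2 - 96*j + 576)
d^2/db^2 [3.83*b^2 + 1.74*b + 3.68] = 7.66000000000000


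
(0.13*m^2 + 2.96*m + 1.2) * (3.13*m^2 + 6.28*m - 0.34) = 0.4069*m^4 + 10.0812*m^3 + 22.3006*m^2 + 6.5296*m - 0.408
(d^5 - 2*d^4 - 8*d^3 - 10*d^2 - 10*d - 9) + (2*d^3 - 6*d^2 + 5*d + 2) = d^5 - 2*d^4 - 6*d^3 - 16*d^2 - 5*d - 7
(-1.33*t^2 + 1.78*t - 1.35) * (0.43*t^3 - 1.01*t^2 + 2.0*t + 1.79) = -0.5719*t^5 + 2.1087*t^4 - 5.0383*t^3 + 2.5428*t^2 + 0.4862*t - 2.4165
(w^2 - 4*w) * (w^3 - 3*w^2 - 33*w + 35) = w^5 - 7*w^4 - 21*w^3 + 167*w^2 - 140*w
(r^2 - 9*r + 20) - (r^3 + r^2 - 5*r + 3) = -r^3 - 4*r + 17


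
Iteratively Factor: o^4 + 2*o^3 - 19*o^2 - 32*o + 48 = (o - 4)*(o^3 + 6*o^2 + 5*o - 12) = (o - 4)*(o + 3)*(o^2 + 3*o - 4) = (o - 4)*(o - 1)*(o + 3)*(o + 4)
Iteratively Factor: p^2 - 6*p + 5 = (p - 1)*(p - 5)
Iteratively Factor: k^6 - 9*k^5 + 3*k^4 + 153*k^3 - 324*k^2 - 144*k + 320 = (k - 5)*(k^5 - 4*k^4 - 17*k^3 + 68*k^2 + 16*k - 64) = (k - 5)*(k - 4)*(k^4 - 17*k^2 + 16) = (k - 5)*(k - 4)*(k - 1)*(k^3 + k^2 - 16*k - 16) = (k - 5)*(k - 4)^2*(k - 1)*(k^2 + 5*k + 4) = (k - 5)*(k - 4)^2*(k - 1)*(k + 4)*(k + 1)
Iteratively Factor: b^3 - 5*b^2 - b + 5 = (b - 1)*(b^2 - 4*b - 5) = (b - 1)*(b + 1)*(b - 5)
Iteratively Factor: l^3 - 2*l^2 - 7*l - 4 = (l - 4)*(l^2 + 2*l + 1) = (l - 4)*(l + 1)*(l + 1)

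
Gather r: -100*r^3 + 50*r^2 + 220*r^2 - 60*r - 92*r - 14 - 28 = -100*r^3 + 270*r^2 - 152*r - 42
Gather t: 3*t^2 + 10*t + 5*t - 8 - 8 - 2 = 3*t^2 + 15*t - 18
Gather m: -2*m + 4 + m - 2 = 2 - m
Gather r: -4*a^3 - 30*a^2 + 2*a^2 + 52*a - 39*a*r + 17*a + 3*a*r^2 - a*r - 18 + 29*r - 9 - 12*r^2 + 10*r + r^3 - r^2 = -4*a^3 - 28*a^2 + 69*a + r^3 + r^2*(3*a - 13) + r*(39 - 40*a) - 27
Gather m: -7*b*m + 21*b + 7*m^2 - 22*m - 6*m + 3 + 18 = 21*b + 7*m^2 + m*(-7*b - 28) + 21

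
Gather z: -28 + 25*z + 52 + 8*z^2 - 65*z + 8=8*z^2 - 40*z + 32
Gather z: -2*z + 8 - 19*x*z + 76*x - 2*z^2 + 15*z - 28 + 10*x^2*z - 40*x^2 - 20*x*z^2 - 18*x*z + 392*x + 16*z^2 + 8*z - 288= -40*x^2 + 468*x + z^2*(14 - 20*x) + z*(10*x^2 - 37*x + 21) - 308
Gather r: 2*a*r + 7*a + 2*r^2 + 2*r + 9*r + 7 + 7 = 7*a + 2*r^2 + r*(2*a + 11) + 14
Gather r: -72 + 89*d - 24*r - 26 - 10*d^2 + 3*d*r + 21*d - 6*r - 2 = -10*d^2 + 110*d + r*(3*d - 30) - 100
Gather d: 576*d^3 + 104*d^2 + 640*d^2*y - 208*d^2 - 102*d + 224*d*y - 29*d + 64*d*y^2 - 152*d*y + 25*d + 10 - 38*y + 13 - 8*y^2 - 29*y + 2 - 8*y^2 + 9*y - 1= 576*d^3 + d^2*(640*y - 104) + d*(64*y^2 + 72*y - 106) - 16*y^2 - 58*y + 24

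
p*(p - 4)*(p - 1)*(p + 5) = p^4 - 21*p^2 + 20*p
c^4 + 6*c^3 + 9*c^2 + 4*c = c*(c + 1)^2*(c + 4)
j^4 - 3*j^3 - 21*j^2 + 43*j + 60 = (j - 5)*(j - 3)*(j + 1)*(j + 4)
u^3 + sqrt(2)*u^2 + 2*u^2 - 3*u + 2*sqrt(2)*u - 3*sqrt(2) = (u - 1)*(u + 3)*(u + sqrt(2))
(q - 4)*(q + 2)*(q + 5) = q^3 + 3*q^2 - 18*q - 40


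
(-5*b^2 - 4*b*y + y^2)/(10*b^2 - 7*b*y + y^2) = (b + y)/(-2*b + y)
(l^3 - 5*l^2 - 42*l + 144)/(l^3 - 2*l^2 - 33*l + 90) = (l - 8)/(l - 5)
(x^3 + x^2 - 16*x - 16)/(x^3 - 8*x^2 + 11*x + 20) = (x + 4)/(x - 5)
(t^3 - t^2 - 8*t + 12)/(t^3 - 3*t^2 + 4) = (t + 3)/(t + 1)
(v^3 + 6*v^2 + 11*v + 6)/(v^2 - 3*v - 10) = (v^2 + 4*v + 3)/(v - 5)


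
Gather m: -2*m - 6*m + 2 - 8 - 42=-8*m - 48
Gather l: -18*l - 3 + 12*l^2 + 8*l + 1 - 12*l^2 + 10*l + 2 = 0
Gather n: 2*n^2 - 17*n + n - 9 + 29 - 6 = 2*n^2 - 16*n + 14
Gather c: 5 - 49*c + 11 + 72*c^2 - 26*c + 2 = 72*c^2 - 75*c + 18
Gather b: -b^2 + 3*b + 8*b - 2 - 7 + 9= -b^2 + 11*b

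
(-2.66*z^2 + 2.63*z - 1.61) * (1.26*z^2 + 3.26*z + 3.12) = -3.3516*z^4 - 5.3578*z^3 - 1.754*z^2 + 2.957*z - 5.0232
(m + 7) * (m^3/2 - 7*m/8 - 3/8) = m^4/2 + 7*m^3/2 - 7*m^2/8 - 13*m/2 - 21/8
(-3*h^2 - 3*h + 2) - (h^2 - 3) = -4*h^2 - 3*h + 5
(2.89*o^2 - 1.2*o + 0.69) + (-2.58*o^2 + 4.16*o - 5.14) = 0.31*o^2 + 2.96*o - 4.45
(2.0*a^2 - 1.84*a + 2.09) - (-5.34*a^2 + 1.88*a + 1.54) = 7.34*a^2 - 3.72*a + 0.55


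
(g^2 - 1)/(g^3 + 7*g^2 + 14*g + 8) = (g - 1)/(g^2 + 6*g + 8)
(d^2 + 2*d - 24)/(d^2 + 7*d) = (d^2 + 2*d - 24)/(d*(d + 7))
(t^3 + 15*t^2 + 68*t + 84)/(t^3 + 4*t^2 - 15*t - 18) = (t^2 + 9*t + 14)/(t^2 - 2*t - 3)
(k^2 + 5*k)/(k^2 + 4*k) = (k + 5)/(k + 4)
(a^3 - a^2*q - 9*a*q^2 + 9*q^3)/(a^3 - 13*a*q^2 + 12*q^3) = (a + 3*q)/(a + 4*q)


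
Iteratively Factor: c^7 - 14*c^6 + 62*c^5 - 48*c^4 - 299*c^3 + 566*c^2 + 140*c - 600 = (c - 2)*(c^6 - 12*c^5 + 38*c^4 + 28*c^3 - 243*c^2 + 80*c + 300) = (c - 2)*(c + 2)*(c^5 - 14*c^4 + 66*c^3 - 104*c^2 - 35*c + 150) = (c - 2)^2*(c + 2)*(c^4 - 12*c^3 + 42*c^2 - 20*c - 75) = (c - 2)^2*(c + 1)*(c + 2)*(c^3 - 13*c^2 + 55*c - 75) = (c - 5)*(c - 2)^2*(c + 1)*(c + 2)*(c^2 - 8*c + 15) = (c - 5)^2*(c - 2)^2*(c + 1)*(c + 2)*(c - 3)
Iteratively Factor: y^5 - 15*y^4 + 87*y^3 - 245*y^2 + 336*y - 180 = (y - 5)*(y^4 - 10*y^3 + 37*y^2 - 60*y + 36) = (y - 5)*(y - 3)*(y^3 - 7*y^2 + 16*y - 12) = (y - 5)*(y - 3)*(y - 2)*(y^2 - 5*y + 6) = (y - 5)*(y - 3)^2*(y - 2)*(y - 2)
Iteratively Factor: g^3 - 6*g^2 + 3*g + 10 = (g - 2)*(g^2 - 4*g - 5) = (g - 2)*(g + 1)*(g - 5)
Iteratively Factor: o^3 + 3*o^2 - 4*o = (o - 1)*(o^2 + 4*o) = (o - 1)*(o + 4)*(o)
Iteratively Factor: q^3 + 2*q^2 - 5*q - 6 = (q + 3)*(q^2 - q - 2) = (q - 2)*(q + 3)*(q + 1)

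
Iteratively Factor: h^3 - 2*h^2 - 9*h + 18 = (h + 3)*(h^2 - 5*h + 6) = (h - 3)*(h + 3)*(h - 2)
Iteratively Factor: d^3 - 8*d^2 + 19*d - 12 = (d - 1)*(d^2 - 7*d + 12) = (d - 3)*(d - 1)*(d - 4)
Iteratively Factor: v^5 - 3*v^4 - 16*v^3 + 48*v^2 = (v + 4)*(v^4 - 7*v^3 + 12*v^2) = v*(v + 4)*(v^3 - 7*v^2 + 12*v) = v^2*(v + 4)*(v^2 - 7*v + 12) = v^2*(v - 3)*(v + 4)*(v - 4)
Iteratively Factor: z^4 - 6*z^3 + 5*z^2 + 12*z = (z + 1)*(z^3 - 7*z^2 + 12*z) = (z - 3)*(z + 1)*(z^2 - 4*z) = z*(z - 3)*(z + 1)*(z - 4)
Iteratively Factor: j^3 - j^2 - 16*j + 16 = (j - 1)*(j^2 - 16) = (j - 4)*(j - 1)*(j + 4)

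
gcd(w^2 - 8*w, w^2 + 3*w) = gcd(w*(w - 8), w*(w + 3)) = w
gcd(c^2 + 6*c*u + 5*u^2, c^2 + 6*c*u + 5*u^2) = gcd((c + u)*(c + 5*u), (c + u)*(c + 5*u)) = c^2 + 6*c*u + 5*u^2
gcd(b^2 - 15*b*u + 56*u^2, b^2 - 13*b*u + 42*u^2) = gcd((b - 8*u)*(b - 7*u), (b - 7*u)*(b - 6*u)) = -b + 7*u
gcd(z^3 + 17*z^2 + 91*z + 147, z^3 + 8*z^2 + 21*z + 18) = z + 3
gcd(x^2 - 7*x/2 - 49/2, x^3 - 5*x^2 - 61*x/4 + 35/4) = x - 7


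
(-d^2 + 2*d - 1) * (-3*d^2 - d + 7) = 3*d^4 - 5*d^3 - 6*d^2 + 15*d - 7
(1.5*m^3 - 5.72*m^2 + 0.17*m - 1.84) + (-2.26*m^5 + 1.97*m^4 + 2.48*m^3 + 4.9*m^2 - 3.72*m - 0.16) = -2.26*m^5 + 1.97*m^4 + 3.98*m^3 - 0.819999999999999*m^2 - 3.55*m - 2.0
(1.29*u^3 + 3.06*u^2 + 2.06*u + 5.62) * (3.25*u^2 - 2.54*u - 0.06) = 4.1925*u^5 + 6.6684*u^4 - 1.1548*u^3 + 12.849*u^2 - 14.3984*u - 0.3372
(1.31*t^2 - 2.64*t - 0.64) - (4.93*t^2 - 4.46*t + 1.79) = -3.62*t^2 + 1.82*t - 2.43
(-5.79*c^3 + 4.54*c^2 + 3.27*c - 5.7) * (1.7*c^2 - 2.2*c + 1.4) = -9.843*c^5 + 20.456*c^4 - 12.535*c^3 - 10.528*c^2 + 17.118*c - 7.98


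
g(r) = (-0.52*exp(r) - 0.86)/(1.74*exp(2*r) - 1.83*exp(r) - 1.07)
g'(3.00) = 0.02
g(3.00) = -0.02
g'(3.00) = 0.02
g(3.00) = -0.02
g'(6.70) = 0.00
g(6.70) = -0.00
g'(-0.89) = 0.06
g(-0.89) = 0.70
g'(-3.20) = -0.03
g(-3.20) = 0.77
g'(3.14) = 0.02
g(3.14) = -0.01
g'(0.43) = 168.13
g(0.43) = -7.26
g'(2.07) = 0.07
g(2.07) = -0.05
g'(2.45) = 0.04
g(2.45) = -0.03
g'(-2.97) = -0.03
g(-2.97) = 0.76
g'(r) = (-0.52*exp(r) - 0.86)*(-3.48*exp(2*r) + 1.83*exp(r))/(1.74*exp(2*r) - 1.83*exp(r) - 1.07)^2 - 0.52*exp(r)/(1.74*exp(2*r) - 1.83*exp(r) - 1.07) = (0.9048*exp(2*r) + 2.9928*exp(r) - 1.0174)*exp(r)/(3.0276*exp(4*r) - 6.3684*exp(3*r) - 0.3747*exp(2*r) + 3.9162*exp(r) + 1.1449)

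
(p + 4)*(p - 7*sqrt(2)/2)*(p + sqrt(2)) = p^3 - 5*sqrt(2)*p^2/2 + 4*p^2 - 10*sqrt(2)*p - 7*p - 28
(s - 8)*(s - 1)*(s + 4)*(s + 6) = s^4 + s^3 - 58*s^2 - 136*s + 192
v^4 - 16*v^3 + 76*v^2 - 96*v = v*(v - 8)*(v - 6)*(v - 2)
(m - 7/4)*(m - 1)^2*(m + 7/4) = m^4 - 2*m^3 - 33*m^2/16 + 49*m/8 - 49/16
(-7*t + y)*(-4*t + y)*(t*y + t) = 28*t^3*y + 28*t^3 - 11*t^2*y^2 - 11*t^2*y + t*y^3 + t*y^2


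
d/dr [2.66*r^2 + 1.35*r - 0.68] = 5.32*r + 1.35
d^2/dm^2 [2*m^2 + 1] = 4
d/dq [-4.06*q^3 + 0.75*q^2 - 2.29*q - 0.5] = -12.18*q^2 + 1.5*q - 2.29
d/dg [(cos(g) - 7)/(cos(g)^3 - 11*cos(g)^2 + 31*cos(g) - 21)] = 2*(cos(g) - 2)*sin(g)/((cos(g) - 3)^2*(cos(g) - 1)^2)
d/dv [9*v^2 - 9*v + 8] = 18*v - 9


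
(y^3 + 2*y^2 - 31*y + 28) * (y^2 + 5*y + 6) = y^5 + 7*y^4 - 15*y^3 - 115*y^2 - 46*y + 168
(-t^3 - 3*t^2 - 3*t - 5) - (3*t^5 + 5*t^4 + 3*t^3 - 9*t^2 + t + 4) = -3*t^5 - 5*t^4 - 4*t^3 + 6*t^2 - 4*t - 9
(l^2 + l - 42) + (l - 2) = l^2 + 2*l - 44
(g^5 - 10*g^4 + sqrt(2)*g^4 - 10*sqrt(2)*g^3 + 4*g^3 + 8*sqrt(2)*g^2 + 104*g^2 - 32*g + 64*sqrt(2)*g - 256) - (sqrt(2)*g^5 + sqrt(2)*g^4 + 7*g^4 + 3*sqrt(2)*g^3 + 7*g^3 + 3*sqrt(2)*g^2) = -sqrt(2)*g^5 + g^5 - 17*g^4 - 13*sqrt(2)*g^3 - 3*g^3 + 5*sqrt(2)*g^2 + 104*g^2 - 32*g + 64*sqrt(2)*g - 256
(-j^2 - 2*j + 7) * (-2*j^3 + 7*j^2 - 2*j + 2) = 2*j^5 - 3*j^4 - 26*j^3 + 51*j^2 - 18*j + 14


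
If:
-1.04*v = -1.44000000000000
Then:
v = 1.38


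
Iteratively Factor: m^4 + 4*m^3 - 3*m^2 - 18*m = (m + 3)*(m^3 + m^2 - 6*m) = (m - 2)*(m + 3)*(m^2 + 3*m) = m*(m - 2)*(m + 3)*(m + 3)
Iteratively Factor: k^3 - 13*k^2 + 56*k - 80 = (k - 5)*(k^2 - 8*k + 16) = (k - 5)*(k - 4)*(k - 4)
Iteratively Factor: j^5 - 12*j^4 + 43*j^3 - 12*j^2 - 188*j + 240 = (j - 4)*(j^4 - 8*j^3 + 11*j^2 + 32*j - 60) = (j - 5)*(j - 4)*(j^3 - 3*j^2 - 4*j + 12) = (j - 5)*(j - 4)*(j - 2)*(j^2 - j - 6) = (j - 5)*(j - 4)*(j - 2)*(j + 2)*(j - 3)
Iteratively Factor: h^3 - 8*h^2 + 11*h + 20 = (h - 4)*(h^2 - 4*h - 5) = (h - 4)*(h + 1)*(h - 5)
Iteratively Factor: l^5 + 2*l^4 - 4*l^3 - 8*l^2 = (l + 2)*(l^4 - 4*l^2) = (l - 2)*(l + 2)*(l^3 + 2*l^2) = l*(l - 2)*(l + 2)*(l^2 + 2*l) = l^2*(l - 2)*(l + 2)*(l + 2)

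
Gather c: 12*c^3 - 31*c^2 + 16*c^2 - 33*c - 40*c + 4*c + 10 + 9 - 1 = 12*c^3 - 15*c^2 - 69*c + 18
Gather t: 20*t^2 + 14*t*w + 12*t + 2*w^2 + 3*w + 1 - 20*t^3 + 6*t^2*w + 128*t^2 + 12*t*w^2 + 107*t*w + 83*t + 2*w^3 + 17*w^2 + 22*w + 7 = -20*t^3 + t^2*(6*w + 148) + t*(12*w^2 + 121*w + 95) + 2*w^3 + 19*w^2 + 25*w + 8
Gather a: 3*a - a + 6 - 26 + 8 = 2*a - 12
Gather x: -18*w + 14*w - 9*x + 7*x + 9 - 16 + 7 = -4*w - 2*x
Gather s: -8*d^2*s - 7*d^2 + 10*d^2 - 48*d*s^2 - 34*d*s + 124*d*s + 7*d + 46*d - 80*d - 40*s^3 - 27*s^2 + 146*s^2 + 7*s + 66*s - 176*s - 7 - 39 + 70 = 3*d^2 - 27*d - 40*s^3 + s^2*(119 - 48*d) + s*(-8*d^2 + 90*d - 103) + 24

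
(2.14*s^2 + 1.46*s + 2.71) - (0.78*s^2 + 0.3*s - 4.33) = 1.36*s^2 + 1.16*s + 7.04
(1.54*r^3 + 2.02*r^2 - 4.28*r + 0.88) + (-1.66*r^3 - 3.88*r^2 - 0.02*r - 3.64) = -0.12*r^3 - 1.86*r^2 - 4.3*r - 2.76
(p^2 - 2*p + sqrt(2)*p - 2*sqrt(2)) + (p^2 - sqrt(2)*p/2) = 2*p^2 - 2*p + sqrt(2)*p/2 - 2*sqrt(2)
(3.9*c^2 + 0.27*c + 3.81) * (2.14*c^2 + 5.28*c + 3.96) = 8.346*c^4 + 21.1698*c^3 + 25.023*c^2 + 21.186*c + 15.0876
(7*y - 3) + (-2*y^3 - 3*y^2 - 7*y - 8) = -2*y^3 - 3*y^2 - 11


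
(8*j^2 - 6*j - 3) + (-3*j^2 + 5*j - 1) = 5*j^2 - j - 4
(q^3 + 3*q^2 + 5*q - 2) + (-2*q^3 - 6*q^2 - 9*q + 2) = -q^3 - 3*q^2 - 4*q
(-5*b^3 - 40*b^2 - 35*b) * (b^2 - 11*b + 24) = -5*b^5 + 15*b^4 + 285*b^3 - 575*b^2 - 840*b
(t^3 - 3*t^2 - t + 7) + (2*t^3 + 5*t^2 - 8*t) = 3*t^3 + 2*t^2 - 9*t + 7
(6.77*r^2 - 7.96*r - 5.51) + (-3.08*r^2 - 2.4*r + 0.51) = 3.69*r^2 - 10.36*r - 5.0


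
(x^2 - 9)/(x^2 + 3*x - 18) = (x + 3)/(x + 6)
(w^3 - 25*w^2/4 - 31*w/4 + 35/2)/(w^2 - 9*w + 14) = (4*w^2 + 3*w - 10)/(4*(w - 2))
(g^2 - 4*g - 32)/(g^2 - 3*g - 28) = (g - 8)/(g - 7)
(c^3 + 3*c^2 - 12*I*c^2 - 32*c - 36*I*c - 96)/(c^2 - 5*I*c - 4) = (c^2 + c*(3 - 8*I) - 24*I)/(c - I)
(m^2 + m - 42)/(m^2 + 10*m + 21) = (m - 6)/(m + 3)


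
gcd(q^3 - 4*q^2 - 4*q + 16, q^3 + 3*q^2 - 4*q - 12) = q^2 - 4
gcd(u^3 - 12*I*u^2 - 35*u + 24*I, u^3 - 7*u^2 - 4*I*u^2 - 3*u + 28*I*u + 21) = u^2 - 4*I*u - 3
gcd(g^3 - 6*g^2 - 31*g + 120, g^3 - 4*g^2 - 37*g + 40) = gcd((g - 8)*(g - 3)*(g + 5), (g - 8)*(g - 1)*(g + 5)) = g^2 - 3*g - 40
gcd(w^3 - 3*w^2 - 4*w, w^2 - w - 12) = w - 4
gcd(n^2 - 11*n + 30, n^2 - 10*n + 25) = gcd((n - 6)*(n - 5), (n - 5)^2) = n - 5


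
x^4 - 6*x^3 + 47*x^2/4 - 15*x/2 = x*(x - 5/2)*(x - 2)*(x - 3/2)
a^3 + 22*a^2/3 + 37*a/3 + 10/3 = (a + 1/3)*(a + 2)*(a + 5)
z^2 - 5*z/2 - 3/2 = (z - 3)*(z + 1/2)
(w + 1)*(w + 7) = w^2 + 8*w + 7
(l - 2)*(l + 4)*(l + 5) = l^3 + 7*l^2 + 2*l - 40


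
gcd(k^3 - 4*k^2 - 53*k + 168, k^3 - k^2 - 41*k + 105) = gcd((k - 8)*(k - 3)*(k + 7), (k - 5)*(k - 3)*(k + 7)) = k^2 + 4*k - 21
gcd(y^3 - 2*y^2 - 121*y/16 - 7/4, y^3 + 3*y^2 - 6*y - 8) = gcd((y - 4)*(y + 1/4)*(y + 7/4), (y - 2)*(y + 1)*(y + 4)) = 1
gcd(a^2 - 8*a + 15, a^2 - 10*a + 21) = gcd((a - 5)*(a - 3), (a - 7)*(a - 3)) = a - 3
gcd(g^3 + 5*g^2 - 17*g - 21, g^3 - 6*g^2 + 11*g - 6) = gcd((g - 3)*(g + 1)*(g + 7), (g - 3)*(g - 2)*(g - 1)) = g - 3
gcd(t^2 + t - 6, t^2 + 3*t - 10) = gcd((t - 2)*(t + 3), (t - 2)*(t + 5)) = t - 2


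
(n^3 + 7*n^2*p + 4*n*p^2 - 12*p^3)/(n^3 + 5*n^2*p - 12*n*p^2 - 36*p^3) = (-n + p)/(-n + 3*p)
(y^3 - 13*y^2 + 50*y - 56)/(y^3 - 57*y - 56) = (-y^3 + 13*y^2 - 50*y + 56)/(-y^3 + 57*y + 56)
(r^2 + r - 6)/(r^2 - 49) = (r^2 + r - 6)/(r^2 - 49)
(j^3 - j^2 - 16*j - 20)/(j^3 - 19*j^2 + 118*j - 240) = (j^2 + 4*j + 4)/(j^2 - 14*j + 48)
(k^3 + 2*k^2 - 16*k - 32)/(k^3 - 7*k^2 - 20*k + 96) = (k^2 - 2*k - 8)/(k^2 - 11*k + 24)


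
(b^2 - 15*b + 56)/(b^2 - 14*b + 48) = (b - 7)/(b - 6)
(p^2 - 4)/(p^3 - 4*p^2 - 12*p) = (p - 2)/(p*(p - 6))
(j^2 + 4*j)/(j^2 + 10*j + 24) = j/(j + 6)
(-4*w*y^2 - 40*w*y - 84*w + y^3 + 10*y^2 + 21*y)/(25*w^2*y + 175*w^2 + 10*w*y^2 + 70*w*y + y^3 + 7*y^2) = (-4*w*y - 12*w + y^2 + 3*y)/(25*w^2 + 10*w*y + y^2)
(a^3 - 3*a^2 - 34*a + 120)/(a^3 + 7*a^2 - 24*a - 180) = (a - 4)/(a + 6)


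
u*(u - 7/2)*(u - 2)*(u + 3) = u^4 - 5*u^3/2 - 19*u^2/2 + 21*u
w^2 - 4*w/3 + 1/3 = (w - 1)*(w - 1/3)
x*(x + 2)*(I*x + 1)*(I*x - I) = -x^4 - x^3 + I*x^3 + 2*x^2 + I*x^2 - 2*I*x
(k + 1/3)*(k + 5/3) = k^2 + 2*k + 5/9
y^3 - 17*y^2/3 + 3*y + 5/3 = (y - 5)*(y - 1)*(y + 1/3)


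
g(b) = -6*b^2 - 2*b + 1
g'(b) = -12*b - 2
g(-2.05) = -20.12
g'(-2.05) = 22.60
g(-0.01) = 1.02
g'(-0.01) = -1.88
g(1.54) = -16.31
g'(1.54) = -20.48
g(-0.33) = 1.01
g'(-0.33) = 1.96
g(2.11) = -29.93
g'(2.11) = -27.32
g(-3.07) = -49.41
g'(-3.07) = 34.84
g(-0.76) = -0.95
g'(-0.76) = 7.12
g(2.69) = -47.80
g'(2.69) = -34.28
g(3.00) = -59.00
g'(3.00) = -38.00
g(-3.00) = -47.00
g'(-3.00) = 34.00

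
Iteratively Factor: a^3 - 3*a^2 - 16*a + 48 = (a - 3)*(a^2 - 16) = (a - 3)*(a + 4)*(a - 4)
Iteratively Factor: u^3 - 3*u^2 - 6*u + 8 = (u - 1)*(u^2 - 2*u - 8) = (u - 4)*(u - 1)*(u + 2)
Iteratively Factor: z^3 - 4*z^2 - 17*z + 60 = (z - 3)*(z^2 - z - 20) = (z - 3)*(z + 4)*(z - 5)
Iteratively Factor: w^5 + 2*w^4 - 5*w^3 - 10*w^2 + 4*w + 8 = (w + 2)*(w^4 - 5*w^2 + 4) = (w - 1)*(w + 2)*(w^3 + w^2 - 4*w - 4) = (w - 1)*(w + 1)*(w + 2)*(w^2 - 4) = (w - 2)*(w - 1)*(w + 1)*(w + 2)*(w + 2)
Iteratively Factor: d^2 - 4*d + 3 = (d - 1)*(d - 3)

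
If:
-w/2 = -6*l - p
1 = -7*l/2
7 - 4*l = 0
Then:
No Solution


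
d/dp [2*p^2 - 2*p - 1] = 4*p - 2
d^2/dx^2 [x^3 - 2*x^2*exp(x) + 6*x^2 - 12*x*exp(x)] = -2*x^2*exp(x) - 20*x*exp(x) + 6*x - 28*exp(x) + 12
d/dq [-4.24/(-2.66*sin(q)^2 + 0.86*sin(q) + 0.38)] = (3.6464 - 22.5568*sin(q))*cos(q)/(-2.66*sin(q)^2 + 0.86*sin(q) + 0.38)^2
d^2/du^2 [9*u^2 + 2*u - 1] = 18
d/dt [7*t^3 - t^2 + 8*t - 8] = 21*t^2 - 2*t + 8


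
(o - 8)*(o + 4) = o^2 - 4*o - 32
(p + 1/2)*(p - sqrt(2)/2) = p^2 - sqrt(2)*p/2 + p/2 - sqrt(2)/4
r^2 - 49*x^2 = (r - 7*x)*(r + 7*x)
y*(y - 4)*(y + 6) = y^3 + 2*y^2 - 24*y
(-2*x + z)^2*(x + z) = 4*x^3 - 3*x*z^2 + z^3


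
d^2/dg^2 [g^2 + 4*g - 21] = 2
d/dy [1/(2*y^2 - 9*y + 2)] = (9 - 4*y)/(2*y^2 - 9*y + 2)^2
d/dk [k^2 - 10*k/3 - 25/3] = 2*k - 10/3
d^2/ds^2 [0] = 0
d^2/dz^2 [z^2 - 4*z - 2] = 2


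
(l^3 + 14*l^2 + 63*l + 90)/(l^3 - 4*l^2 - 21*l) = (l^2 + 11*l + 30)/(l*(l - 7))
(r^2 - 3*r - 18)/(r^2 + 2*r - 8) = (r^2 - 3*r - 18)/(r^2 + 2*r - 8)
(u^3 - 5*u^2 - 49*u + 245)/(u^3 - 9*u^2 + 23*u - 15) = (u^2 - 49)/(u^2 - 4*u + 3)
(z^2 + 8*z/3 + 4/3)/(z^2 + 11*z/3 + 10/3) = (3*z + 2)/(3*z + 5)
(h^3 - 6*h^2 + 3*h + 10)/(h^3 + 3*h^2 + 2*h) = (h^2 - 7*h + 10)/(h*(h + 2))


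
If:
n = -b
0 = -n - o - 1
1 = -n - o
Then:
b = o + 1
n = -o - 1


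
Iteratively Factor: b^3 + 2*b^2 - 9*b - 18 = (b - 3)*(b^2 + 5*b + 6) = (b - 3)*(b + 2)*(b + 3)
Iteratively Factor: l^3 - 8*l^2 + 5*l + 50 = (l - 5)*(l^2 - 3*l - 10) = (l - 5)*(l + 2)*(l - 5)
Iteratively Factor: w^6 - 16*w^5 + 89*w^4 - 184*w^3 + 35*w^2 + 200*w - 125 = (w - 5)*(w^5 - 11*w^4 + 34*w^3 - 14*w^2 - 35*w + 25) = (w - 5)*(w - 1)*(w^4 - 10*w^3 + 24*w^2 + 10*w - 25) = (w - 5)^2*(w - 1)*(w^3 - 5*w^2 - w + 5) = (w - 5)^3*(w - 1)*(w^2 - 1) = (w - 5)^3*(w - 1)^2*(w + 1)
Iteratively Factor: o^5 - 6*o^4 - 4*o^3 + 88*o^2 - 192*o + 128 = (o - 2)*(o^4 - 4*o^3 - 12*o^2 + 64*o - 64) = (o - 4)*(o - 2)*(o^3 - 12*o + 16) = (o - 4)*(o - 2)^2*(o^2 + 2*o - 8) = (o - 4)*(o - 2)^3*(o + 4)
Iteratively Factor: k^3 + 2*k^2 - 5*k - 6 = (k - 2)*(k^2 + 4*k + 3) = (k - 2)*(k + 1)*(k + 3)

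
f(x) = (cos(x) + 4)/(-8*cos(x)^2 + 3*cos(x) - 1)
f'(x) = (-16*sin(x)*cos(x) + 3*sin(x))*(cos(x) + 4)/(-8*cos(x)^2 + 3*cos(x) - 1)^2 - sin(x)/(-8*cos(x)^2 + 3*cos(x) - 1)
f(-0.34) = -0.94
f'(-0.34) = 0.65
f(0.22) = -0.87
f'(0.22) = -0.38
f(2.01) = -0.96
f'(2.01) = 2.53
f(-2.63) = -0.32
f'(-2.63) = -0.33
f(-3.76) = -0.36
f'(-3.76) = 0.45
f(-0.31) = -0.92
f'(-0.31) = 0.58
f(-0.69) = -1.39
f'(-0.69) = 2.21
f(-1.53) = -4.54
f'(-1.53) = -13.06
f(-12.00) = -1.16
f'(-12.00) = -1.44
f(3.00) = -0.25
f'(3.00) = 0.07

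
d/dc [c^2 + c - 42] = 2*c + 1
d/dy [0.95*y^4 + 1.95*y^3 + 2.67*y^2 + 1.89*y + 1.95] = 3.8*y^3 + 5.85*y^2 + 5.34*y + 1.89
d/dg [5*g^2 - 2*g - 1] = 10*g - 2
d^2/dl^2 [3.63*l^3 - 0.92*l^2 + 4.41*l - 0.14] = 21.78*l - 1.84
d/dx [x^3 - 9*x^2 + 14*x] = 3*x^2 - 18*x + 14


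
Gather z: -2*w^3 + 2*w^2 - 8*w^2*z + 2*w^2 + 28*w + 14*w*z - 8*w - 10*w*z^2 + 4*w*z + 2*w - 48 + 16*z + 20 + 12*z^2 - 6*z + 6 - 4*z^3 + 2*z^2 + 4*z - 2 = -2*w^3 + 4*w^2 + 22*w - 4*z^3 + z^2*(14 - 10*w) + z*(-8*w^2 + 18*w + 14) - 24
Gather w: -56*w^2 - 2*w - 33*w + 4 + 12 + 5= -56*w^2 - 35*w + 21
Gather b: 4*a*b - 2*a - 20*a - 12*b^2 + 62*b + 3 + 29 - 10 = -22*a - 12*b^2 + b*(4*a + 62) + 22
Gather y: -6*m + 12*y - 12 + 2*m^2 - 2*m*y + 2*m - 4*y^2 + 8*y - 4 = 2*m^2 - 4*m - 4*y^2 + y*(20 - 2*m) - 16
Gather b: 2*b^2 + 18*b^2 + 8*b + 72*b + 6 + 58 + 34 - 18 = 20*b^2 + 80*b + 80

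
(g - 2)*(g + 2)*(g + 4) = g^3 + 4*g^2 - 4*g - 16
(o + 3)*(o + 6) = o^2 + 9*o + 18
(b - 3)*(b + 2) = b^2 - b - 6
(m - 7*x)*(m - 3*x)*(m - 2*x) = m^3 - 12*m^2*x + 41*m*x^2 - 42*x^3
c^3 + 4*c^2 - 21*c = c*(c - 3)*(c + 7)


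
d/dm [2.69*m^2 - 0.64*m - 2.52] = 5.38*m - 0.64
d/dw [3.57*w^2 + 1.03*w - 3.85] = 7.14*w + 1.03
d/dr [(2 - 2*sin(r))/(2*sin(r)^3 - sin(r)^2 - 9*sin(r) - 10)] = 2*(4*sin(r)^3 - 7*sin(r)^2 + 2*sin(r) + 19)*cos(r)/(-2*sin(r)^3 + sin(r)^2 + 9*sin(r) + 10)^2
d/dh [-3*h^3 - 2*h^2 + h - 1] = -9*h^2 - 4*h + 1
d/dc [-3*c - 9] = -3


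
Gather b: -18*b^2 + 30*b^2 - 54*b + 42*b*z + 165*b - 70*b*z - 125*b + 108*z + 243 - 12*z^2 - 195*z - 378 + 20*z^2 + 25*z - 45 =12*b^2 + b*(-28*z - 14) + 8*z^2 - 62*z - 180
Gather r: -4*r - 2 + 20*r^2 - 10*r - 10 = 20*r^2 - 14*r - 12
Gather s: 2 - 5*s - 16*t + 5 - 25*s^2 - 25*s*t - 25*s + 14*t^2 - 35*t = -25*s^2 + s*(-25*t - 30) + 14*t^2 - 51*t + 7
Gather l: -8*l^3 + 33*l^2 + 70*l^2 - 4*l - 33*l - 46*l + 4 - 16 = -8*l^3 + 103*l^2 - 83*l - 12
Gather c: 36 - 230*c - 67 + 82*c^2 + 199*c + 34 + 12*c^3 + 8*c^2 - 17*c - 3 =12*c^3 + 90*c^2 - 48*c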